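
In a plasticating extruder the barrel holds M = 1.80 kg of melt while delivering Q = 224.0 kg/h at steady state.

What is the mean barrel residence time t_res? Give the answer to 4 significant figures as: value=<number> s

Q_s = Q / 3600 = 224.0 / 3600 = 0.0622222 kg/s
Mean residence time: t_res = M/Q_s = 1.80 kg / 0.0622222 kg/s = 28.9286 s

value=28.93 s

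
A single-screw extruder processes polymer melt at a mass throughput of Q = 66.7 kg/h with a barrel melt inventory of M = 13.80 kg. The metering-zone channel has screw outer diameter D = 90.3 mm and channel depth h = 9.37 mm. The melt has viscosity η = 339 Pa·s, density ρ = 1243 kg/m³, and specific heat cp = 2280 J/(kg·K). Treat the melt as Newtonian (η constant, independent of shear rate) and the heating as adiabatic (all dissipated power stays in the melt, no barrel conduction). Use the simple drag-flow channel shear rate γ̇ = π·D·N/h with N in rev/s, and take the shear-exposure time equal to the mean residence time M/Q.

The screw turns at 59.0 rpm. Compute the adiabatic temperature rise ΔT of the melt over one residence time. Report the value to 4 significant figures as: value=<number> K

Throughput in SI: Q_s = 66.7 kg/h ÷ 3600 s/h = 0.0185278 kg/s
t_res = M / Q_s = 13.80 / 0.0185278 = 744.828 s
D = 90.3 mm = 0.0903 m;  h = 9.37 mm = 0.00937 m;  N = 59.0 rpm / 60 = 0.983333 rev/s
γ̇ = π·D·N / h = π · 0.0903 · 0.983333 / 0.00937 = 29.7714 s⁻¹
ΔT = η·γ̇²·t_res/(ρ·cp) = [339 × 29.7714² × 744.828] / [1243 × 2280] = 78.9673 K

value=78.97 K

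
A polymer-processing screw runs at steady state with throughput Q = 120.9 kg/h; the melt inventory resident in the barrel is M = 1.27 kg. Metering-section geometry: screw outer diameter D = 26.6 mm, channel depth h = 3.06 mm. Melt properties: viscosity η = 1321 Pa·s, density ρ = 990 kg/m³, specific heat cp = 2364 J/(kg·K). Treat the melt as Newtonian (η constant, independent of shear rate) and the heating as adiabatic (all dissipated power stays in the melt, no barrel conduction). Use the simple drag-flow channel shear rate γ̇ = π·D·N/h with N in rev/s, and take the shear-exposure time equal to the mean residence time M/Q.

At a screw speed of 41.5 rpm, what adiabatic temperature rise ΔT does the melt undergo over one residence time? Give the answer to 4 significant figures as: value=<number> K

value=7.616 K

Throughput in SI: Q_s = 120.9 kg/h ÷ 3600 s/h = 0.0335833 kg/s
Mean residence time: t_res = M/Q_s = 1.27 kg / 0.0335833 kg/s = 37.8164 s
D = 26.6 mm = 0.0266 m;  h = 3.06 mm = 0.00306 m;  N = 41.5 rpm / 60 = 0.691667 rev/s
γ̇ = π·D·N / h = π · 0.0266 · 0.691667 / 0.00306 = 18.8889 s⁻¹
ΔT = η·γ̇²·t_res/(ρ·cp) = [1321 × 18.8889² × 37.8164] / [990 × 2364] = 7.61577 K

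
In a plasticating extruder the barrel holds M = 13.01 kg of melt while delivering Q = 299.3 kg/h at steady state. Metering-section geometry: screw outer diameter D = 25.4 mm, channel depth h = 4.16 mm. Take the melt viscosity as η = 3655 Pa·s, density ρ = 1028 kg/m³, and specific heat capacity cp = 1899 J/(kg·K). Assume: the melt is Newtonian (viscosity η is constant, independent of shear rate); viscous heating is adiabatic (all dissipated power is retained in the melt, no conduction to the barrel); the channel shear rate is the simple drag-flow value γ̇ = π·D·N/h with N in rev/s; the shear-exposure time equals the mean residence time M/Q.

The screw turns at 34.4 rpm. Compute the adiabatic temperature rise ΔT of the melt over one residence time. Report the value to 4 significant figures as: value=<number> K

value=35.44 K

Throughput in SI: Q_s = 299.3 kg/h ÷ 3600 s/h = 0.0831389 kg/s
t_res = M / Q_s = 13.01 ÷ 0.0831389 = 156.485 s
D = 25.4 mm = 0.0254 m;  h = 4.16 mm = 0.00416 m;  N = 34.4 rpm / 60 = 0.573333 rev/s
γ̇ = π D N / h = (π)(0.0254)(0.573333) / 0.00416 = 10.9976 s⁻¹
Adiabatic rise: ΔT = η γ̇² t_res / (ρ cp) = 3655·(10.9976)²·156.485 / (1028·1899) = 35.4354 K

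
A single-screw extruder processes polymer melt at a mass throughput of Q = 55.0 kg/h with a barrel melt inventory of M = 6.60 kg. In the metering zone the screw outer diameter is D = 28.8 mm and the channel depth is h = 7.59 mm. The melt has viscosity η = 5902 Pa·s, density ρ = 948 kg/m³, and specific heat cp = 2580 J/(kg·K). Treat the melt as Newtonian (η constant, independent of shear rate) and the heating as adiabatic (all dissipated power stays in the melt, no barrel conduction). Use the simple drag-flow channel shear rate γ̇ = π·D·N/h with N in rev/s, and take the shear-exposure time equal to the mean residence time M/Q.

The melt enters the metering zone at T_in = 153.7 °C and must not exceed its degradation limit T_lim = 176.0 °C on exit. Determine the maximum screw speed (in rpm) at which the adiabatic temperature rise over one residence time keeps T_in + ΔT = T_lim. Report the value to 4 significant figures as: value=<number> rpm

value=23.28 rpm

Convert throughput: Q = 55.0 kg/h = 55.0/3600 = 0.0152778 kg/s
Mean residence time: t_res = M/Q_s = 6.60 kg / 0.0152778 kg/s = 432 s
D = 28.8 mm = 0.0288 m;  h = 7.59 mm = 0.00759 m
Allowable rise: ΔT_a = T_lim − T_in = 176.0 − 153.7 = 22.3 K
γ̇_max² = ΔT_a·ρ·cp/(η·t_res) = 22.3·948·2580/(5902·432) = 21.3919 s⁻²
γ̇_max = sqrt(21.3919) = 4.62514 s⁻¹
N_max = γ̇_max·h / (π·D) = 4.62514 · 0.00759 / (π · 0.0288) = 0.387993 rev/s = 23.2796 rpm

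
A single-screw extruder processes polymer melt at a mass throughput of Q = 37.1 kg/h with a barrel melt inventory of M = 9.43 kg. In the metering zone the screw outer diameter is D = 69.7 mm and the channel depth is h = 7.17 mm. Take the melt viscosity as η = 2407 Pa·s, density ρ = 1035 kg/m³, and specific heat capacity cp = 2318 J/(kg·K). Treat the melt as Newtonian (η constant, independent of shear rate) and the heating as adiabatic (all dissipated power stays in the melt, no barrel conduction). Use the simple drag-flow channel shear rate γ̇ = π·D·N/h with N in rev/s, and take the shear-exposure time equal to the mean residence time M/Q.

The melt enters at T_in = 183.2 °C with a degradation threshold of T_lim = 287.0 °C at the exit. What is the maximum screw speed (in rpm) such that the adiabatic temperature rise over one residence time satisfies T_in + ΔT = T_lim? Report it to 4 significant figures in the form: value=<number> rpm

value=20.89 rpm

Throughput in SI: Q_s = 37.1 kg/h ÷ 3600 s/h = 0.0103056 kg/s
t_res = M / Q_s = 9.43 / 0.0103056 = 915.04 s
Geometry in SI: D = 69.7 mm → 0.0697 m, h = 7.17 mm → 0.00717 m
ΔT_a = T_lim − T_in = 287.0 °C − 183.2 °C = 103.8 K
Invert ΔT = ηγ̇²t_res/(ρcp) for γ̇: γ̇_max² = ΔT_a ρ cp / (η t_res) = 103.8·1035·2318 / (2407·915.04) = 113.067 s⁻²
γ̇_max = sqrt(113.067) = 10.6333 s⁻¹
N_max = γ̇_max·h / (π·D) = 10.6333 · 0.00717 / (π · 0.0697) = 0.34818 rev/s = 20.8908 rpm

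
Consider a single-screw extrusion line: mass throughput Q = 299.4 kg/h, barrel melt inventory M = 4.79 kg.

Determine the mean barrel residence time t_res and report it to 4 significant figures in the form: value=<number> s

Convert throughput: Q = 299.4 kg/h = 299.4/3600 = 0.0831667 kg/s
t_res = M / Q_s = 4.79 ÷ 0.0831667 = 57.5952 s

value=57.60 s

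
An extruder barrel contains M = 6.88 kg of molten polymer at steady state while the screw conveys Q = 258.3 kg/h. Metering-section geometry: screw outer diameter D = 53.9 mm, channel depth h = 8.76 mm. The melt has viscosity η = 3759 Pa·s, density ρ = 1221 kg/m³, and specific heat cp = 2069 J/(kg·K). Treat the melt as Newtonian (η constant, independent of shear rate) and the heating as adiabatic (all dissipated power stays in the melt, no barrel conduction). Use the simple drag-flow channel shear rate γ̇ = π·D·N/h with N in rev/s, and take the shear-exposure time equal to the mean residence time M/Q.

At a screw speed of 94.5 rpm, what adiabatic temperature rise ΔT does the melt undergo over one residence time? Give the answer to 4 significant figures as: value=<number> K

value=132.2 K

Convert throughput: Q = 258.3 kg/h = 258.3/3600 = 0.07175 kg/s
Mean residence time: t_res = M/Q_s = 6.88 kg / 0.07175 kg/s = 95.8885 s
Geometry in metres: D = 53.9 mm → 0.0539 m, h = 8.76 mm → 0.00876 m; screw speed N = 94.5 rpm = 1.575 rev/s
γ̇ = π D N / h = (π)(0.0539)(1.575) / 0.00876 = 30.4449 s⁻¹
ΔT = η·γ̇²·t_res/(ρ·cp) = [3759 × 30.4449² × 95.8885] / [1221 × 2069] = 132.249 K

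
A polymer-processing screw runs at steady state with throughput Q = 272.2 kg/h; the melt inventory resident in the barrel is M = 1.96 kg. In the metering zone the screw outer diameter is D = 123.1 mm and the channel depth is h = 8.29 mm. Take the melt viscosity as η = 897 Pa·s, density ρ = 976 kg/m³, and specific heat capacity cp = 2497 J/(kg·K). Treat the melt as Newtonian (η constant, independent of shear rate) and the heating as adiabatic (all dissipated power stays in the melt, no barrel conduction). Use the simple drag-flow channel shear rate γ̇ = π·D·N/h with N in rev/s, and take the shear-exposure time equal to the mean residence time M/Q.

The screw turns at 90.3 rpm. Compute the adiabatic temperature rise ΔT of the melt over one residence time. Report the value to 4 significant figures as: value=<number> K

Convert throughput: Q = 272.2 kg/h = 272.2/3600 = 0.0756111 kg/s
t_res = M / Q_s = 1.96 / 0.0756111 = 25.9221 s
Convert to SI: D = 0.1231 m, h = 0.00829 m, N = 90.3/60 = 1.505 rev/s
γ̇ = π D N / h = (π)(0.1231)(1.505) / 0.00829 = 70.2085 s⁻¹
ΔT = η·γ̇²·t_res / (ρ·cp) = 897 · (70.2085)² · 25.9221 / (976 · 2497) = 47.0299 K

value=47.03 K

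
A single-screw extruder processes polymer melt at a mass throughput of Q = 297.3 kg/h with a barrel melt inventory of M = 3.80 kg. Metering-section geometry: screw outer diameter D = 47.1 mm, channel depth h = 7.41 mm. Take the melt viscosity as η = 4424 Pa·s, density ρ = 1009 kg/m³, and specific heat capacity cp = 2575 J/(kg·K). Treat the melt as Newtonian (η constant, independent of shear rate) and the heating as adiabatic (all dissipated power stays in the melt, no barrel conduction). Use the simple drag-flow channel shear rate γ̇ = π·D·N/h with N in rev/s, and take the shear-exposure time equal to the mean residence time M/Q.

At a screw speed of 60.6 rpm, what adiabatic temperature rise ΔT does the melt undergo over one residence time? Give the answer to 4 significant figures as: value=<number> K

value=31.87 K

Convert throughput: Q = 297.3 kg/h = 297.3/3600 = 0.0825833 kg/s
Mean residence time: t_res = M/Q_s = 3.80 kg / 0.0825833 kg/s = 46.0141 s
Convert to SI: D = 0.0471 m, h = 0.00741 m, N = 60.6/60 = 1.01 rev/s
γ̇ = π D N / h = (π)(0.0471)(1.01) / 0.00741 = 20.1685 s⁻¹
ΔT = η·γ̇²·t_res/(ρ·cp) = [4424 × 20.1685² × 46.0141] / [1009 × 2575] = 31.8703 K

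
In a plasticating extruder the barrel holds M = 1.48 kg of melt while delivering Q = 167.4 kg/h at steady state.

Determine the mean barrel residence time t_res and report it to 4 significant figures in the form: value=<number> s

value=31.83 s

Throughput in SI: Q_s = 167.4 kg/h ÷ 3600 s/h = 0.0465 kg/s
Mean residence time: t_res = M/Q_s = 1.48 kg / 0.0465 kg/s = 31.828 s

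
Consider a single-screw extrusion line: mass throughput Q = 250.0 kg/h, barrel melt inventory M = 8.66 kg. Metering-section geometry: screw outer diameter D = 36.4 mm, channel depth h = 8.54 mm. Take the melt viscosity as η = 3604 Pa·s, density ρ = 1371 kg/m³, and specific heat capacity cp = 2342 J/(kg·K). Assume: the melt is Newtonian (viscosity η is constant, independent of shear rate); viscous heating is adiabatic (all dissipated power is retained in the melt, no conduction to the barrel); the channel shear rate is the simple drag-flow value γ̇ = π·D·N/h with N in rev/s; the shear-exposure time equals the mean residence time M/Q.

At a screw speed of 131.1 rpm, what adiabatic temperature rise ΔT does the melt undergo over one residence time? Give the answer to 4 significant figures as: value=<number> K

Throughput in SI: Q_s = 250.0 kg/h ÷ 3600 s/h = 0.0694444 kg/s
t_res = M / Q_s = 8.66 ÷ 0.0694444 = 124.704 s
D = 36.4 mm = 0.0364 m;  h = 8.54 mm = 0.00854 m;  N = 131.1 rpm / 60 = 2.185 rev/s
γ̇ = π·D·N / h = π · 0.0364 · 2.185 / 0.00854 = 29.258 s⁻¹
Adiabatic rise: ΔT = η γ̇² t_res / (ρ cp) = 3604·(29.258)²·124.704 / (1371·2342) = 119.82 K

value=119.8 K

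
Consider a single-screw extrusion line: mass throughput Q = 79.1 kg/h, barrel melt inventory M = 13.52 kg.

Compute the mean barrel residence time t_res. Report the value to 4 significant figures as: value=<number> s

Convert throughput: Q = 79.1 kg/h = 79.1/3600 = 0.0219722 kg/s
t_res = M / Q_s = 13.52 / 0.0219722 = 615.322 s

value=615.3 s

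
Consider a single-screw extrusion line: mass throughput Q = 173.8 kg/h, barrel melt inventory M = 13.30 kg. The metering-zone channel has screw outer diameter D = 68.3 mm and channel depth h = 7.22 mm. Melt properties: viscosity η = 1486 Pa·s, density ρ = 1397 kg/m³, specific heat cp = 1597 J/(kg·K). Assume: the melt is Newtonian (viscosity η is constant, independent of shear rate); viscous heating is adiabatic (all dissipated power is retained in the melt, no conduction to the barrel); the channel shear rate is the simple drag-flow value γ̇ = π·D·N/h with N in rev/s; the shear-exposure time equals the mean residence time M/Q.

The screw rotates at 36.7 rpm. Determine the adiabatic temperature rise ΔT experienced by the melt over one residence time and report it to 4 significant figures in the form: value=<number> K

Q_s = Q / 3600 = 173.8 / 3600 = 0.0482778 kg/s
t_res = M / Q_s = 13.30 ÷ 0.0482778 = 275.489 s
Geometry in metres: D = 68.3 mm → 0.0683 m, h = 7.22 mm → 0.00722 m; screw speed N = 36.7 rpm = 0.611667 rev/s
γ̇ = π D N / h = (π)(0.0683)(0.611667) / 0.00722 = 18.1781 s⁻¹
ΔT = η·γ̇²·t_res/(ρ·cp) = [1486 × 18.1781² × 275.489] / [1397 × 1597] = 60.6343 K

value=60.63 K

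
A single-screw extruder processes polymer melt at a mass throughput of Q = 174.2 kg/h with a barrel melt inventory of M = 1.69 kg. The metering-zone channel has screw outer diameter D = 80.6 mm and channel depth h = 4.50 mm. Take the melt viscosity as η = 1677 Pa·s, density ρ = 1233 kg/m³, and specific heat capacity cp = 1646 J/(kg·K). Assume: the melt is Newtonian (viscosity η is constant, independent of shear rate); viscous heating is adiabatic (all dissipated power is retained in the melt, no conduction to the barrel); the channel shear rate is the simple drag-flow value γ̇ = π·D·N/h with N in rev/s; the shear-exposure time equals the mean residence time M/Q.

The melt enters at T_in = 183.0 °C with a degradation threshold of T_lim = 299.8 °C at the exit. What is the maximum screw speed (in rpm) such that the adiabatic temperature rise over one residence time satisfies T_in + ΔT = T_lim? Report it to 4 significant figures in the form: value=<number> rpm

value=67.84 rpm

Convert throughput: Q = 174.2 kg/h = 174.2/3600 = 0.0483889 kg/s
t_res = M / Q_s = 1.69 / 0.0483889 = 34.9254 s
D = 80.6 mm = 0.0806 m;  h = 4.50 mm = 0.0045 m
ΔT_a = T_lim − T_in = 299.8 − 183.0 = 116.8 K
γ̇_max² = ΔT_a·ρ·cp/(η·t_res) = 116.8·1233·1646/(1677·34.9254) = 4047.26 s⁻²
γ̇_max = sqrt(4047.26) = 63.6181 s⁻¹
Solve γ̇ = πDN/h for N: N_max = γ̇_max·h/(π·D) = 63.6181 × 0.0045 / (π × 0.0806) = 1.1306 rev/s = 67.8359 rpm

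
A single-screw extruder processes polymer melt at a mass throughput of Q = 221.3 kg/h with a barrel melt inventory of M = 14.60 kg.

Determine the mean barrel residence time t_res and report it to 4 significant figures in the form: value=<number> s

value=237.5 s

Throughput in SI: Q_s = 221.3 kg/h ÷ 3600 s/h = 0.0614722 kg/s
t_res = M / Q_s = 14.60 ÷ 0.0614722 = 237.506 s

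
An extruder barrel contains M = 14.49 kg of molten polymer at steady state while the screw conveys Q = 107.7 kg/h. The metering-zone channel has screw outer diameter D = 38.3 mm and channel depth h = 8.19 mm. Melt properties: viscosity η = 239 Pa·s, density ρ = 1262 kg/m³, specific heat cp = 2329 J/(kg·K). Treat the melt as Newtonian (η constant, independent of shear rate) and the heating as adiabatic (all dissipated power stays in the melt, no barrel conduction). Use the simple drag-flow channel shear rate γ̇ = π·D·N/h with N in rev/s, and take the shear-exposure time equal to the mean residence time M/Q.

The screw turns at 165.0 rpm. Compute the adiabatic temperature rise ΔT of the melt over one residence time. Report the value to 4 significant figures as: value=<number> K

Q_s = Q / 3600 = 107.7 / 3600 = 0.0299167 kg/s
t_res = M / Q_s = 14.49 / 0.0299167 = 484.345 s
D = 38.3 mm = 0.0383 m;  h = 8.19 mm = 0.00819 m;  N = 165.0 rpm / 60 = 2.75 rev/s
γ̇ = π·D·N / h = π · 0.0383 · 2.75 / 0.00819 = 40.4015 s⁻¹
ΔT = η·γ̇²·t_res/(ρ·cp) = [239 × 40.4015² × 484.345] / [1262 × 2329] = 64.2864 K

value=64.29 K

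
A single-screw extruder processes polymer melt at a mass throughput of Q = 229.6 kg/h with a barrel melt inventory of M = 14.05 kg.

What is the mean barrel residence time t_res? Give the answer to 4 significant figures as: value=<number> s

value=220.3 s

Throughput in SI: Q_s = 229.6 kg/h ÷ 3600 s/h = 0.0637778 kg/s
t_res = M / Q_s = 14.05 / 0.0637778 = 220.296 s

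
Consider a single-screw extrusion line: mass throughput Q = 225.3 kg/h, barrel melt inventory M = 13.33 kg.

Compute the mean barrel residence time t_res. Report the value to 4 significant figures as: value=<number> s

value=213.0 s

Convert throughput: Q = 225.3 kg/h = 225.3/3600 = 0.0625833 kg/s
Mean residence time: t_res = M/Q_s = 13.33 kg / 0.0625833 kg/s = 212.996 s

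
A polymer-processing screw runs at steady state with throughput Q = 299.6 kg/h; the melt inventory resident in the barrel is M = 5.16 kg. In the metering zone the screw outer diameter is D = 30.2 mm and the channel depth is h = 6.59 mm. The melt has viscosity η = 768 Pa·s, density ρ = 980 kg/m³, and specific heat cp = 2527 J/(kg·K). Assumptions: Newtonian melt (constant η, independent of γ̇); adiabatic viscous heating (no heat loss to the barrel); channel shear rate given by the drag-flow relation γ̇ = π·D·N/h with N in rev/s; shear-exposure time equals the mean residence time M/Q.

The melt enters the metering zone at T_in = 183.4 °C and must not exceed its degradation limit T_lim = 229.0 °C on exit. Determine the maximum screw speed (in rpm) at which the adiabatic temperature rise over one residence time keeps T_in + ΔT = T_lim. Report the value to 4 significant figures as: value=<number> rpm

value=203.0 rpm

Convert throughput: Q = 299.6 kg/h = 299.6/3600 = 0.0832222 kg/s
Mean residence time: t_res = M/Q_s = 5.16 kg / 0.0832222 kg/s = 62.0027 s
Convert to metres: D = 0.0302 m, h = 0.00659 m
ΔT_a = T_lim − T_in = 229.0 − 183.4 = 45.6 K
γ̇_max² = ΔT_a·ρ·cp / (η·t_res) = [45.6 × 980 × 2527] / [768 × 62.0027] = 2371.51 s⁻²
Take the square root: γ̇_max = √(2371.51) = 48.6981 s⁻¹
N_max = γ̇_max h / (πD) = 48.6981·0.00659/(π·0.0302) = 3.38252 rev/s → ×60 = 202.951 rpm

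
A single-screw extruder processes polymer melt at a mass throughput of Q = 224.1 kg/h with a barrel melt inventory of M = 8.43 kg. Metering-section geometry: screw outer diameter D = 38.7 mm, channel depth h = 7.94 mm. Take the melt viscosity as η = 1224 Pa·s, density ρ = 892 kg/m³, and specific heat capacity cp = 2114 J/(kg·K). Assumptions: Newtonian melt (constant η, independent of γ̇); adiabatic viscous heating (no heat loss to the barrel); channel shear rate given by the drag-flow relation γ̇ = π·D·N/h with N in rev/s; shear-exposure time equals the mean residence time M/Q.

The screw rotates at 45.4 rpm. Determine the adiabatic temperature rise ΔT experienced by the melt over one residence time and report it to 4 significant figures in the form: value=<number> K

Convert throughput: Q = 224.1 kg/h = 224.1/3600 = 0.06225 kg/s
t_res = M / Q_s = 8.43 / 0.06225 = 135.422 s
D = 38.7 mm = 0.0387 m;  h = 7.94 mm = 0.00794 m;  N = 45.4 rpm / 60 = 0.756667 rev/s
Shear rate: γ̇ = πDN/h = π·0.0387·0.756667/0.00794 = 11.5863 s⁻¹
ΔT = η·γ̇²·t_res / (ρ·cp) = 1224 · (11.5863)² · 135.422 / (892 · 2114) = 11.8002 K

value=11.80 K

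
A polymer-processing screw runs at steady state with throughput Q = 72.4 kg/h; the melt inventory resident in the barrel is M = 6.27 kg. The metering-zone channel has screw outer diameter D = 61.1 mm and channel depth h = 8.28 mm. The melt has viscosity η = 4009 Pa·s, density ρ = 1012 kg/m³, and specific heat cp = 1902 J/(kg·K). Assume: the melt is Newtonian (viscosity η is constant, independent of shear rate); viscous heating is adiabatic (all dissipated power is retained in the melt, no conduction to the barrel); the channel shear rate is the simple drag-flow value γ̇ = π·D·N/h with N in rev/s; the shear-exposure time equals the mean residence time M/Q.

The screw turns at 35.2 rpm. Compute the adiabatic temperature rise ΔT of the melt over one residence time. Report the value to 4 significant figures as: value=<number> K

value=120.1 K

Convert throughput: Q = 72.4 kg/h = 72.4/3600 = 0.0201111 kg/s
t_res = M / Q_s = 6.27 ÷ 0.0201111 = 311.768 s
D = 61.1 mm = 0.0611 m;  h = 8.28 mm = 0.00828 m;  N = 35.2 rpm / 60 = 0.586667 rev/s
Shear rate: γ̇ = πDN/h = π·0.0611·0.586667/0.00828 = 13.6004 s⁻¹
Adiabatic rise: ΔT = η γ̇² t_res / (ρ cp) = 4009·(13.6004)²·311.768 / (1012·1902) = 120.11 K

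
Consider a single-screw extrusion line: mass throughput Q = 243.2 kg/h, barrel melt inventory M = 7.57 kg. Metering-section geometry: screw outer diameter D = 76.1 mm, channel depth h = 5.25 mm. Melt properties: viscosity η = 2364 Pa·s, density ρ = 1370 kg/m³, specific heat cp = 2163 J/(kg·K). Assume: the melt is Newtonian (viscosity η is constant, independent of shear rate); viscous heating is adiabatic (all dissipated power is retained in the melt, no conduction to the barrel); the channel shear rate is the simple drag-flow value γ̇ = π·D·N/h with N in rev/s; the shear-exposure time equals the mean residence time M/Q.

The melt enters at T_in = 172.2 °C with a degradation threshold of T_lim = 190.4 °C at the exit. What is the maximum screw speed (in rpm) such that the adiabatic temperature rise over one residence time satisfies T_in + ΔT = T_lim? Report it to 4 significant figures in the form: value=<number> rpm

Throughput in SI: Q_s = 243.2 kg/h ÷ 3600 s/h = 0.0675556 kg/s
Mean residence time: t_res = M/Q_s = 7.57 kg / 0.0675556 kg/s = 112.056 s
Convert to metres: D = 0.0761 m, h = 0.00525 m
ΔT_a = T_lim − T_in = 190.4 − 172.2 = 18.2 K
γ̇_max² = ΔT_a·ρ·cp/(η·t_res) = 18.2·1370·2163/(2364·112.056) = 203.595 s⁻²
γ̇_max = sqrt(203.595) = 14.2687 s⁻¹
N_max = γ̇_max·h / (π·D) = 14.2687 · 0.00525 / (π · 0.0761) = 0.313334 rev/s = 18.8001 rpm

value=18.80 rpm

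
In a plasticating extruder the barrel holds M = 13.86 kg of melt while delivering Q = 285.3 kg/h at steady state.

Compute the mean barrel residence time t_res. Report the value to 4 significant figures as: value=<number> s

value=174.9 s

Throughput in SI: Q_s = 285.3 kg/h ÷ 3600 s/h = 0.07925 kg/s
t_res = M / Q_s = 13.86 ÷ 0.07925 = 174.89 s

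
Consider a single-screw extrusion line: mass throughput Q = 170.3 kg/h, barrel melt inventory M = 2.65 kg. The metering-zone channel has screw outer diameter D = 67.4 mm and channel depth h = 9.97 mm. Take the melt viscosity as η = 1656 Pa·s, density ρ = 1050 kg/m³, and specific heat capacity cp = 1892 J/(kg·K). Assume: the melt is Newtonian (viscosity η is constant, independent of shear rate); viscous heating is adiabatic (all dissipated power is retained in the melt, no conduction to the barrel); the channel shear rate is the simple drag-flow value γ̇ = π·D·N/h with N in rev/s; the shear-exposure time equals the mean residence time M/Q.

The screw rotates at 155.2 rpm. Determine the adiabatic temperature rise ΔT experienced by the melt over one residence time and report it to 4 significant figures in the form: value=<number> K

Q_s = Q / 3600 = 170.3 / 3600 = 0.0473056 kg/s
t_res = M / Q_s = 2.65 / 0.0473056 = 56.0188 s
D = 67.4 mm = 0.0674 m;  h = 9.97 mm = 0.00997 m;  N = 155.2 rpm / 60 = 2.58667 rev/s
Shear rate: γ̇ = πDN/h = π·0.0674·2.58667/0.00997 = 54.9358 s⁻¹
Adiabatic rise: ΔT = η γ̇² t_res / (ρ cp) = 1656·(54.9358)²·56.0188 / (1050·1892) = 140.927 K

value=140.9 K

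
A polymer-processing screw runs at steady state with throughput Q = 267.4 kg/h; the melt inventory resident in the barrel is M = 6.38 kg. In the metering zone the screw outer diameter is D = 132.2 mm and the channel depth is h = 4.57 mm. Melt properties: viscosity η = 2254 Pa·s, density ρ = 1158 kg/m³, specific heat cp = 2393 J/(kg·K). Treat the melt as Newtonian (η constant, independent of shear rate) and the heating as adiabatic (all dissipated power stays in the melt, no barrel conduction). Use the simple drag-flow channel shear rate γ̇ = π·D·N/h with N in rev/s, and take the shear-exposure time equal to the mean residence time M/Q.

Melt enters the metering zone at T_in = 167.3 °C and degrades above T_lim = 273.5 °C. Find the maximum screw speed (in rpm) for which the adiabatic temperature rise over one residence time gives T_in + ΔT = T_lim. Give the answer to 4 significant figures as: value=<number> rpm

value=25.74 rpm

Convert throughput: Q = 267.4 kg/h = 267.4/3600 = 0.0742778 kg/s
Mean residence time: t_res = M/Q_s = 6.38 kg / 0.0742778 kg/s = 85.8938 s
D = 132.2 mm = 0.1322 m;  h = 4.57 mm = 0.00457 m
ΔT_a = T_lim − T_in = 273.5 °C − 167.3 °C = 106.2 K
γ̇_max² = ΔT_a·ρ·cp/(η·t_res) = 106.2·1158·2393/(2254·85.8938) = 1520.06 s⁻²
Take the square root: γ̇_max = √(1520.06) = 38.9879 s⁻¹
Solve γ̇ = πDN/h for N: N_max = γ̇_max·h/(π·D) = 38.9879 × 0.00457 / (π × 0.1322) = 0.429008 rev/s = 25.7405 rpm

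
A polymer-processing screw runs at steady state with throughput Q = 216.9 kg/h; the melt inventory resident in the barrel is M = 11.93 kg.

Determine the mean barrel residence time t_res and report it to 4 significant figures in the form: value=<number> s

value=198.0 s

Q_s = Q / 3600 = 216.9 / 3600 = 0.06025 kg/s
t_res = M / Q_s = 11.93 ÷ 0.06025 = 198.008 s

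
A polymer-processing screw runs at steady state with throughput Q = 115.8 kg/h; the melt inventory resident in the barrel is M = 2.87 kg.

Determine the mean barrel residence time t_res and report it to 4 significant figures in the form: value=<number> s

Convert throughput: Q = 115.8 kg/h = 115.8/3600 = 0.0321667 kg/s
t_res = M / Q_s = 2.87 ÷ 0.0321667 = 89.2228 s

value=89.22 s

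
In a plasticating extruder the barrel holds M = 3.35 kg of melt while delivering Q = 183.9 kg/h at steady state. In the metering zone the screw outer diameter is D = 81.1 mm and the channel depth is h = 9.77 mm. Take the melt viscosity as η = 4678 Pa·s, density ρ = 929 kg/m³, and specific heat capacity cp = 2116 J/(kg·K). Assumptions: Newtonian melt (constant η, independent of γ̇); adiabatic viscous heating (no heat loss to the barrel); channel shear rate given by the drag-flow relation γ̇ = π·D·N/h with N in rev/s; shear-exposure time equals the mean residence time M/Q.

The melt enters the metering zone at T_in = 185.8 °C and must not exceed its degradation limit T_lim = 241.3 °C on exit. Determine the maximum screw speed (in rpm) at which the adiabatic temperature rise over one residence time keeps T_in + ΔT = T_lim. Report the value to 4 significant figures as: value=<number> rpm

Convert throughput: Q = 183.9 kg/h = 183.9/3600 = 0.0510833 kg/s
t_res = M / Q_s = 3.35 ÷ 0.0510833 = 65.5791 s
Convert to metres: D = 0.0811 m, h = 0.00977 m
Allowable rise: ΔT_a = T_lim − T_in = 241.3 − 185.8 = 55.5 K
γ̇_max² = ΔT_a·ρ·cp / (η·t_res) = [55.5 × 929 × 2116] / [4678 × 65.5791] = 355.63 s⁻²
γ̇_max = √355.63 = 18.8582 s⁻¹
Solve γ̇ = πDN/h for N: N_max = γ̇_max·h/(π·D) = 18.8582 × 0.00977 / (π × 0.0811) = 0.723141 rev/s = 43.3885 rpm

value=43.39 rpm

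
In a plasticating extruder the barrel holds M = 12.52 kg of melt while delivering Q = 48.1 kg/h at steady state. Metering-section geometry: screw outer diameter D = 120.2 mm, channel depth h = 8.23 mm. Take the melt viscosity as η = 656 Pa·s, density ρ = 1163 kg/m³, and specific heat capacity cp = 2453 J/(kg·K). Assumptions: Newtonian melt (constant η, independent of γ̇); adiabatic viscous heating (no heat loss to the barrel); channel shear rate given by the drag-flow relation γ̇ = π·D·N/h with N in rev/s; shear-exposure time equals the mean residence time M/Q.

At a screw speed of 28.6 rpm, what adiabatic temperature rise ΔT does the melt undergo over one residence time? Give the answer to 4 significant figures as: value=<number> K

Q_s = Q / 3600 = 48.1 / 3600 = 0.0133611 kg/s
Mean residence time: t_res = M/Q_s = 12.52 kg / 0.0133611 kg/s = 937.048 s
Convert to SI: D = 0.1202 m, h = 0.00823 m, N = 28.6/60 = 0.476667 rev/s
γ̇ = π·D·N / h = π · 0.1202 · 0.476667 / 0.00823 = 21.871 s⁻¹
Adiabatic rise: ΔT = η γ̇² t_res / (ρ cp) = 656·(21.871)²·937.048 / (1163·2453) = 103.069 K

value=103.1 K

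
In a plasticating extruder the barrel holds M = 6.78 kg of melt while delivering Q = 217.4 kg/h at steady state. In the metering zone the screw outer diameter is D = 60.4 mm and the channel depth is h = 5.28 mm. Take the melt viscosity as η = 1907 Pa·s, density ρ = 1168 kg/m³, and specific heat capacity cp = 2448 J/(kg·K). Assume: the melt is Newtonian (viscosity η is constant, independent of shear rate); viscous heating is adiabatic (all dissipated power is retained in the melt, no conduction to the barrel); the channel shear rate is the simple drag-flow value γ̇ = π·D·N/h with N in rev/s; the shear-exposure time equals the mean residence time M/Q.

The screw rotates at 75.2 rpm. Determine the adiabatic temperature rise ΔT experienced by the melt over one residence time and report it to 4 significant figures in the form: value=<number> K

value=151.9 K

Q_s = Q / 3600 = 217.4 / 3600 = 0.0603889 kg/s
Mean residence time: t_res = M/Q_s = 6.78 kg / 0.0603889 kg/s = 112.272 s
Convert to SI: D = 0.0604 m, h = 0.00528 m, N = 75.2/60 = 1.25333 rev/s
Shear rate: γ̇ = πDN/h = π·0.0604·1.25333/0.00528 = 45.0422 s⁻¹
ΔT = η·γ̇²·t_res / (ρ·cp) = 1907 · (45.0422)² · 112.272 / (1168 · 2448) = 151.918 K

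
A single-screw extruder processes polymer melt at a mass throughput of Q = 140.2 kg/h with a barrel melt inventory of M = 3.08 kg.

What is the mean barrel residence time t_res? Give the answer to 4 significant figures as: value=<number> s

value=79.09 s

Throughput in SI: Q_s = 140.2 kg/h ÷ 3600 s/h = 0.0389444 kg/s
t_res = M / Q_s = 3.08 / 0.0389444 = 79.087 s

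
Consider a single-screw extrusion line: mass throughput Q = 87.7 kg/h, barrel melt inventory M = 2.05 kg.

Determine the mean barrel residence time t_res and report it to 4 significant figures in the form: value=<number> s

value=84.15 s

Throughput in SI: Q_s = 87.7 kg/h ÷ 3600 s/h = 0.0243611 kg/s
t_res = M / Q_s = 2.05 ÷ 0.0243611 = 84.1505 s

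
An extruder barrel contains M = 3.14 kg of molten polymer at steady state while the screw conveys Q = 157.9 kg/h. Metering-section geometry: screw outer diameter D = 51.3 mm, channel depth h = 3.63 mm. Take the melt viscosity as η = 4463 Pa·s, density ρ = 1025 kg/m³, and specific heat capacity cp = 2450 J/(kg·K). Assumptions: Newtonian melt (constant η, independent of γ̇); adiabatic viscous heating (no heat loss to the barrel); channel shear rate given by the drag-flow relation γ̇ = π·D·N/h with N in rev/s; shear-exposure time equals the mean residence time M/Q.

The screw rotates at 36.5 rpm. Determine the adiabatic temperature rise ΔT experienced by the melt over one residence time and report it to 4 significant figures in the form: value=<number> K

Throughput in SI: Q_s = 157.9 kg/h ÷ 3600 s/h = 0.0438611 kg/s
t_res = M / Q_s = 3.14 / 0.0438611 = 71.5896 s
Convert to SI: D = 0.0513 m, h = 0.00363 m, N = 36.5/60 = 0.608333 rev/s
Shear rate: γ̇ = πDN/h = π·0.0513·0.608333/0.00363 = 27.0086 s⁻¹
ΔT = η·γ̇²·t_res / (ρ·cp) = 4463 · (27.0086)² · 71.5896 / (1025 · 2450) = 92.8093 K

value=92.81 K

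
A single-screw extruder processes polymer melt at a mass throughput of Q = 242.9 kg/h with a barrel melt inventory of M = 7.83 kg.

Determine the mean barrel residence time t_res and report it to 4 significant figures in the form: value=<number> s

Convert throughput: Q = 242.9 kg/h = 242.9/3600 = 0.0674722 kg/s
t_res = M / Q_s = 7.83 / 0.0674722 = 116.048 s

value=116.0 s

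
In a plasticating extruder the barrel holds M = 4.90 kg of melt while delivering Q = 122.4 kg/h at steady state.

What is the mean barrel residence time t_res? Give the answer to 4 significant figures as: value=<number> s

value=144.1 s

Throughput in SI: Q_s = 122.4 kg/h ÷ 3600 s/h = 0.034 kg/s
t_res = M / Q_s = 4.90 / 0.034 = 144.118 s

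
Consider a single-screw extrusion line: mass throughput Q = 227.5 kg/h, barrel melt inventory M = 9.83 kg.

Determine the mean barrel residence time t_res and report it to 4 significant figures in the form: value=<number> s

value=155.6 s

Convert throughput: Q = 227.5 kg/h = 227.5/3600 = 0.0631944 kg/s
t_res = M / Q_s = 9.83 / 0.0631944 = 155.552 s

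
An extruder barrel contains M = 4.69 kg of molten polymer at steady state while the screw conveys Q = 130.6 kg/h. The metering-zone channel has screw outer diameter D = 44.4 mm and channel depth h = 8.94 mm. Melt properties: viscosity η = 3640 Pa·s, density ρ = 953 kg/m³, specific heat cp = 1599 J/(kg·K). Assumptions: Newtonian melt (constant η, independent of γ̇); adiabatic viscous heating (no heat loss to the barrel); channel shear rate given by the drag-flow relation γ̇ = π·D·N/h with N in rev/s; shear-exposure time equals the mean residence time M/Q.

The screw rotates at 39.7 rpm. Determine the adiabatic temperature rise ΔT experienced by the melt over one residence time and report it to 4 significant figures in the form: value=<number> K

Q_s = Q / 3600 = 130.6 / 3600 = 0.0362778 kg/s
t_res = M / Q_s = 4.69 ÷ 0.0362778 = 129.28 s
D = 44.4 mm = 0.0444 m;  h = 8.94 mm = 0.00894 m;  N = 39.7 rpm / 60 = 0.661667 rev/s
γ̇ = π·D·N / h = π · 0.0444 · 0.661667 / 0.00894 = 10.3237 s⁻¹
ΔT = η·γ̇²·t_res/(ρ·cp) = [3640 × 10.3237² × 129.28] / [953 × 1599] = 32.9125 K

value=32.91 K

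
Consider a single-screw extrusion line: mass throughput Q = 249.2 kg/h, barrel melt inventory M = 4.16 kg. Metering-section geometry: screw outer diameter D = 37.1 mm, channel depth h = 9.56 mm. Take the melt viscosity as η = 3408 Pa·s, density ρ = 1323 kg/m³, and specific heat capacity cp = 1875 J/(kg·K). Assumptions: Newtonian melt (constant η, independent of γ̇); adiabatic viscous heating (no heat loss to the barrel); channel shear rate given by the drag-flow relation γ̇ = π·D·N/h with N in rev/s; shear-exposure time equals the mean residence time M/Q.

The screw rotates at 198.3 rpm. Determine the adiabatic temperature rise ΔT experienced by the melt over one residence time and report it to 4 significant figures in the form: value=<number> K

Convert throughput: Q = 249.2 kg/h = 249.2/3600 = 0.0692222 kg/s
t_res = M / Q_s = 4.16 ÷ 0.0692222 = 60.0963 s
Convert to SI: D = 0.0371 m, h = 0.00956 m, N = 198.3/60 = 3.305 rev/s
γ̇ = π D N / h = (π)(0.0371)(3.305) / 0.00956 = 40.2937 s⁻¹
ΔT = η·γ̇²·t_res/(ρ·cp) = [3408 × 40.2937² × 60.0963] / [1323 × 1875] = 134.048 K

value=134.0 K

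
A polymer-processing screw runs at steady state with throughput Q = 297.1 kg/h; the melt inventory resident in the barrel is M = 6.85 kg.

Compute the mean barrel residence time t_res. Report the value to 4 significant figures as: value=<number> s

Throughput in SI: Q_s = 297.1 kg/h ÷ 3600 s/h = 0.0825278 kg/s
Mean residence time: t_res = M/Q_s = 6.85 kg / 0.0825278 kg/s = 83.0024 s

value=83.00 s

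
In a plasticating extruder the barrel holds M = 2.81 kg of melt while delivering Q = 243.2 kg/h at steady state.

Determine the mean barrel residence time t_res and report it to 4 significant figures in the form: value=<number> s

value=41.60 s

Throughput in SI: Q_s = 243.2 kg/h ÷ 3600 s/h = 0.0675556 kg/s
t_res = M / Q_s = 2.81 ÷ 0.0675556 = 41.5954 s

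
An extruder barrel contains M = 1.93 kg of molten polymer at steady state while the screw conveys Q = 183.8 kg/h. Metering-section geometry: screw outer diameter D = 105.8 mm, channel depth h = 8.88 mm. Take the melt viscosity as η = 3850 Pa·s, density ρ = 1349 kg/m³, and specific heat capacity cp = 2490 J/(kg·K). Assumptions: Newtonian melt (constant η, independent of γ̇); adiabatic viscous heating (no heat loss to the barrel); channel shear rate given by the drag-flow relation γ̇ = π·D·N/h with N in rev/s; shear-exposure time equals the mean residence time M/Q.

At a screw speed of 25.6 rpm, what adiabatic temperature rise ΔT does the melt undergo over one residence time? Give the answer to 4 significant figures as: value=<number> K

Throughput in SI: Q_s = 183.8 kg/h ÷ 3600 s/h = 0.0510556 kg/s
t_res = M / Q_s = 1.93 / 0.0510556 = 37.802 s
Convert to SI: D = 0.1058 m, h = 0.00888 m, N = 25.6/60 = 0.426667 rev/s
Shear rate: γ̇ = πDN/h = π·0.1058·0.426667/0.00888 = 15.9702 s⁻¹
ΔT = η·γ̇²·t_res / (ρ·cp) = 3850 · (15.9702)² · 37.802 / (1349 · 2490) = 11.0506 K

value=11.05 K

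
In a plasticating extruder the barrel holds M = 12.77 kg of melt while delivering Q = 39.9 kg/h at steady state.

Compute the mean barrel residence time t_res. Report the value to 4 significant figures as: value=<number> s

Throughput in SI: Q_s = 39.9 kg/h ÷ 3600 s/h = 0.0110833 kg/s
Mean residence time: t_res = M/Q_s = 12.77 kg / 0.0110833 kg/s = 1152.18 s

value=1152. s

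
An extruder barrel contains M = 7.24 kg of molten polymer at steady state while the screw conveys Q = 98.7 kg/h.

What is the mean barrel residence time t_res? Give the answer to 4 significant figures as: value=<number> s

value=264.1 s

Q_s = Q / 3600 = 98.7 / 3600 = 0.0274167 kg/s
t_res = M / Q_s = 7.24 ÷ 0.0274167 = 264.073 s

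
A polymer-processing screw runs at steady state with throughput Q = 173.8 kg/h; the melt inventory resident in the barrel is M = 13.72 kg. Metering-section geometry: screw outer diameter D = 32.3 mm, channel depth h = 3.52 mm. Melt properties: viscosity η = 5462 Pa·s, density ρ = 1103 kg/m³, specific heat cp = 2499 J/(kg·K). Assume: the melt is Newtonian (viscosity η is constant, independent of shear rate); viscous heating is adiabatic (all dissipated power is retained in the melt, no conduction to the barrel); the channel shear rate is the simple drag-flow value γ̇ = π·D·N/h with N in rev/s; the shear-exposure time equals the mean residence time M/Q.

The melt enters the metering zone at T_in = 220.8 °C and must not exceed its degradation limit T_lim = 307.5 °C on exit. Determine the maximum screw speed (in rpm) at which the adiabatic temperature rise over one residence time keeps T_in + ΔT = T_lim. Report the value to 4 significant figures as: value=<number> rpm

value=25.83 rpm

Convert throughput: Q = 173.8 kg/h = 173.8/3600 = 0.0482778 kg/s
Mean residence time: t_res = M/Q_s = 13.72 kg / 0.0482778 kg/s = 284.189 s
Geometry in SI: D = 32.3 mm → 0.0323 m, h = 3.52 mm → 0.00352 m
Allowable rise: ΔT_a = T_lim − T_in = 307.5 − 220.8 = 86.7 K
γ̇_max² = ΔT_a·ρ·cp/(η·t_res) = 86.7·1103·2499/(5462·284.189) = 153.958 s⁻²
Take the square root: γ̇_max = √(153.958) = 12.408 s⁻¹
N_max = γ̇_max·h / (π·D) = 12.408 · 0.00352 / (π · 0.0323) = 0.430419 rev/s = 25.8251 rpm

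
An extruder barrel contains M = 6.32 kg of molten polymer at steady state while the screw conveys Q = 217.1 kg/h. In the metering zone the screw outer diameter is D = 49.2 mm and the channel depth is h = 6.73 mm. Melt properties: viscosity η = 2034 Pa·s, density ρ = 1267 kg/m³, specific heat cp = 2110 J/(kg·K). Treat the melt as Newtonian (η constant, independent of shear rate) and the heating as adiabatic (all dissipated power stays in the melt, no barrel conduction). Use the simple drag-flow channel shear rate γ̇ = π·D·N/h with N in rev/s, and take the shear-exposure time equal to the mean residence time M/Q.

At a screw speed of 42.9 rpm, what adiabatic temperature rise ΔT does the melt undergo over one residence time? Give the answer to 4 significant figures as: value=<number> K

Throughput in SI: Q_s = 217.1 kg/h ÷ 3600 s/h = 0.0603056 kg/s
t_res = M / Q_s = 6.32 ÷ 0.0603056 = 104.8 s
Geometry in metres: D = 49.2 mm → 0.0492 m, h = 6.73 mm → 0.00673 m; screw speed N = 42.9 rpm = 0.715 rev/s
Shear rate: γ̇ = πDN/h = π·0.0492·0.715/0.00673 = 16.4212 s⁻¹
ΔT = η·γ̇²·t_res/(ρ·cp) = [2034 × 16.4212² × 104.8] / [1267 × 2110] = 21.5012 K

value=21.50 K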